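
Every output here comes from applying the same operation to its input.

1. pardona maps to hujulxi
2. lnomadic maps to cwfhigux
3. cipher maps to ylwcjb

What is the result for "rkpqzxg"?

Looking at the pairs, the operation is to move the last 2 characters to the front (rotate right by 2), then shift every letter 6 places backward in the alphabet (wrapping around).
For "rkpqzxg", step one produces "xgrkpqz"; step two turns that into "ralejkt".
(Check on "lnomadic": → "iclnomad" → "cwfhigux" ✓)

ralejkt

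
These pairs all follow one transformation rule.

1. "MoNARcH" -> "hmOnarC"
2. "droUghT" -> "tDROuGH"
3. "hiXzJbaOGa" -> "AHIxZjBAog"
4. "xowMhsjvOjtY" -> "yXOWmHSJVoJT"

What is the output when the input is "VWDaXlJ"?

The rule is to flip the case of every letter, then move the last character to the front.
Applying both steps to "VWDaXlJ": "vwdAxLj", then "jvwdAxL".

jvwdAxL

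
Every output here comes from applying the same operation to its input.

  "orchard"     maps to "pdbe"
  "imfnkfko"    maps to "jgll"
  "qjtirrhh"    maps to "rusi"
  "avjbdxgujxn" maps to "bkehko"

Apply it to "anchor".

bdp

The pattern: shift every letter 1 place forward in the alphabet (wrapping around), then keep every other character starting from the first (positions 1st, 3rd, 5th, ...).
Working it through for "anchor": intermediate "bodips", final "bdp".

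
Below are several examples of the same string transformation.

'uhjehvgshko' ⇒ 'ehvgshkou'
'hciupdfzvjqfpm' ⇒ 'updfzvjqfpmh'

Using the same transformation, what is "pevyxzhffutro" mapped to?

yxzhffutrop

In each case the input is transformed by: move the first 3 characters to the end (rotate left by 3), then delete the last 2 characters.
"pevyxzhffutro" → "yxzhffutropev" → "yxzhffutrop".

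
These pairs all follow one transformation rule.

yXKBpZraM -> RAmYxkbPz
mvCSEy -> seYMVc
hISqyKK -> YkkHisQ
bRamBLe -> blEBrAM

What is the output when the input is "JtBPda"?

The pattern: flip the case of every letter, then move the last 3 characters to the front (rotate right by 3).
For "JtBPda", step one produces "jTbpDA"; step two turns that into "pDAjTb".

pDAjTb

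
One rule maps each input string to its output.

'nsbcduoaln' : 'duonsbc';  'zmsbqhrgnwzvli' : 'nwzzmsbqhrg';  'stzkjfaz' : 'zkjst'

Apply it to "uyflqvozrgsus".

zrguyflqvo

The rule is to delete the last 3 characters, then move the last 3 characters to the front (rotate right by 3).
Applying both steps to "uyflqvozrgsus": "uyflqvozrg", then "zrguyflqvo".
(Check on "stzkjfaz": → "stzkj" → "zkjst" ✓)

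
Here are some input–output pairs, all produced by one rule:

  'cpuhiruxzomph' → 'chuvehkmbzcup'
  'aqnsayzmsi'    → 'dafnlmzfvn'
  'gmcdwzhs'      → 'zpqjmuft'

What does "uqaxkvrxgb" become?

dnkxiektoh

Rule — shift every letter 13 places forward in the alphabet (wrapping around) — i.e. ROT13, then move the first character to the end.
Applying both steps to "uqaxkvrxgb": "hdnkxiekto", then "dnkxiektoh".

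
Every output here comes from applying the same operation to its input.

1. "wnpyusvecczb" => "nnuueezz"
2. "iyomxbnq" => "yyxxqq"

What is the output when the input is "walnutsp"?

The transformation: keep one character in every 3, starting at position 2 (positions 2nd, 5th, 8th, ...), then double every character.
Applying both steps to "walnutsp": "aup", then "aauupp".

aauupp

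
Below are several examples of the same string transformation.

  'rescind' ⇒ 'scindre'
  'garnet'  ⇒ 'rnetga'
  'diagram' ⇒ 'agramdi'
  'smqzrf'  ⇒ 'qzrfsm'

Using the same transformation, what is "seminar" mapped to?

Rule — move the first 2 characters to the end (rotate left by 2).
Doing the same to "seminar": "minarse".

minarse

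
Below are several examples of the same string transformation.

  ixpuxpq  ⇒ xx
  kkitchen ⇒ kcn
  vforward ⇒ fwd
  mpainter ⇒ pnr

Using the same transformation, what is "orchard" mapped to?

ra

Each output is the input with this applied: keep one character in every 3, starting at position 2 (positions 2nd, 5th, 8th, ...).
Applying that to "orchard" gives "ra".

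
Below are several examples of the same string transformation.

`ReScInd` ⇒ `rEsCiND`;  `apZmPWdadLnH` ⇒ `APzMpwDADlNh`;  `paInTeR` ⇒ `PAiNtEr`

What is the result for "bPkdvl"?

BpKDVL

The transformation: flip the case of every letter.
For "bPkdvl" the result is "BpKDVL".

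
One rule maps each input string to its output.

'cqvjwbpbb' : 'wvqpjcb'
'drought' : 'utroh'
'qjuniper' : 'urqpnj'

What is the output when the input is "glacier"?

rlige

The rule is to sort the characters into reverse alphabetical order, then delete the last 2 characters.
On "glacier": the first step gives "rligeca", and the second then gives "rlige".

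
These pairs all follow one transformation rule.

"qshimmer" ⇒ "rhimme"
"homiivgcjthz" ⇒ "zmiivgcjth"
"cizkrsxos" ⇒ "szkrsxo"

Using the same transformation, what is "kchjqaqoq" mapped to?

qhjqaqo

The pattern: delete the first 2 characters, then move the last character to the front.
For "kchjqaqoq" the result is "qhjqaqo".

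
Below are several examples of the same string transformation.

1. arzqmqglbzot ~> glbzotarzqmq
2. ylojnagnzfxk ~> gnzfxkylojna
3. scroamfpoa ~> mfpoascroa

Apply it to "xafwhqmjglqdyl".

jglqdylxafwhqm

In each case the input is transformed by: swap the front and back halves of the string.
On "xafwhqmjglqdyl" that produces "jglqdylxafwhqm".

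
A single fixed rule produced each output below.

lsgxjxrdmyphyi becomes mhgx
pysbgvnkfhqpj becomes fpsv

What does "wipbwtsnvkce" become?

The pattern: keep one character in every 3, starting at position 3 (positions 3rd, 6th, 9th, ...), then swap the front and back halves of the string.
"wipbwtsnvkce" → "ptve" → "vept".
(Check on "pysbgvnkfhqpj": → "svfp" → "fpsv" ✓)

vept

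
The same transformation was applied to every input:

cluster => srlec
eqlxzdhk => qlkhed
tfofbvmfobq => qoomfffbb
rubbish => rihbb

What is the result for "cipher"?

In each case the input is transformed by: sort the characters into reverse alphabetical order, then delete the first 2 characters.
"cipher" → "ihec".

ihec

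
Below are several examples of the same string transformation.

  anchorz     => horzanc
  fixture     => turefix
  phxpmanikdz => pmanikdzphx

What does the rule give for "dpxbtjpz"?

btjpzdpx

Each output is the input with this applied: move the first 3 characters to the end (rotate left by 3).
Doing the same to "dpxbtjpz": "btjpzdpx".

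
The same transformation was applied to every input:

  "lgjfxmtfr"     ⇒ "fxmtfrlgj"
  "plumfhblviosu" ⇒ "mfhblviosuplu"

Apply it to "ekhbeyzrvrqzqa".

Looking at the pairs, the operation is to move the first 3 characters to the end (rotate left by 3).
Applying that to "ekhbeyzrvrqzqa" gives "beyzrvrqzqaekh".

beyzrvrqzqaekh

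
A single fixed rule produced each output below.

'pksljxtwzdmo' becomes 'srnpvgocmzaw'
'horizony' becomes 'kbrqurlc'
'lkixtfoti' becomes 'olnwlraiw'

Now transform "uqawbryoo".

The rule is to shift every letter 3 places forward in the alphabet (wrapping around), then take characters alternately from the front and the back (1st, last, 2nd, 2nd-last, ...).
Starting from "uqawbryoo": after the first operation, "xtdzeubrr"; after the second, "xrtrdbzue".

xrtrdbzue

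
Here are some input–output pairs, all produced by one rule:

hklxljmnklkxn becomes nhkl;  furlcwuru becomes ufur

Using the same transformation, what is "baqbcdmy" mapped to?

ybaq

In each case the input is transformed by: move the last character to the front, then keep only the first 4 characters.
Starting from "baqbcdmy": after the first operation, "ybaqbcdm"; after the second, "ybaq".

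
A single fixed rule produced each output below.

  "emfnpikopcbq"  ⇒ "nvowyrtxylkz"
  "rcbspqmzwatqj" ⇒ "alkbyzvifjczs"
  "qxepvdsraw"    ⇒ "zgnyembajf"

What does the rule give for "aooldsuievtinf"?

Each output is the input with this applied: shift every letter 9 places forward in the alphabet (wrapping around).
Doing the same to "aooldsuievtinf": "jxxumbdrnecrwo".

jxxumbdrnecrwo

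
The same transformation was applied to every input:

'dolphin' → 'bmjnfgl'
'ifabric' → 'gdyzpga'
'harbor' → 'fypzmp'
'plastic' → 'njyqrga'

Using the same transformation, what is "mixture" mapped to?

What's happening: shift every letter 2 places backward in the alphabet (wrapping around).
Applying that to "mixture" gives "kgvrspc".

kgvrspc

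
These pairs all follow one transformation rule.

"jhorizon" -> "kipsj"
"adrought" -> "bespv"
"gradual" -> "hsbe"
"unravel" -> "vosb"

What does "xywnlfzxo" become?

In each case the input is transformed by: delete the last 3 characters, then shift every letter 1 place forward in the alphabet (wrapping around).
On "xywnlfzxo": the first step gives "xywnlf", and the second then gives "yzxomg".

yzxomg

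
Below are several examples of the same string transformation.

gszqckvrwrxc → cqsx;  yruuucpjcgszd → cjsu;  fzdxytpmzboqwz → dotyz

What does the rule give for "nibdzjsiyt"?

djt

What's happening: sort the characters into alphabetical order, then keep one character in every 3, starting at position 2 (positions 2nd, 5th, 8th, ...).
Working it through for "nibdzjsiyt": intermediate "bdiijnstyz", final "djt".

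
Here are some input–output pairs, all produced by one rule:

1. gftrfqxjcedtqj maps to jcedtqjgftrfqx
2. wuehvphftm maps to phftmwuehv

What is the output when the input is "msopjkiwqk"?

Rule — swap the front and back halves of the string.
Doing the same to "msopjkiwqk": "kiwqkmsopj".

kiwqkmsopj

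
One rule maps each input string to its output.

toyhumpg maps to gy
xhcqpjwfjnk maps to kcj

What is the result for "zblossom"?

ml

What's happening: move the last 3 characters to the front (rotate right by 3), then keep one character in every 3, starting at position 3 (positions 3rd, 6th, 9th, ...).
For "zblossom" the result is "ml".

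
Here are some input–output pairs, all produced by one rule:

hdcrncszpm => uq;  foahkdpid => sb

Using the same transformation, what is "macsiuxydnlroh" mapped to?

The rule is to shift every letter 13 places forward in the alphabet (wrapping around) — i.e. ROT13, then keep only the first 2 characters.
For "macsiuxydnlroh", step one produces "znpfvhklqayebu"; step two turns that into "zn".

zn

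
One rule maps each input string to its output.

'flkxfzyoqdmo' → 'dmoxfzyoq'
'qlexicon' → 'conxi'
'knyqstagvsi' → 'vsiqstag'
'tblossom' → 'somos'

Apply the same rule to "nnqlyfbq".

Each output is the input with this applied: delete the first 3 characters, then move the last 3 characters to the front (rotate right by 3).
On "nnqlyfbq": the first step gives "lyfbq", and the second then gives "fbqly".

fbqly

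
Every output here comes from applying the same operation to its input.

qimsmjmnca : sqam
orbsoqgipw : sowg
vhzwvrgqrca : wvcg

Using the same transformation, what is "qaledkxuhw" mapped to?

Looking at the pairs, the operation is to keep one character in every 3, starting at position 1 (positions 1st, 4th, 7th, ...), then swap each adjacent pair of characters (1↔2, 3↔4, ...).
On "qaledkxuhw": the first step gives "qexw", and the second then gives "eqwx".

eqwx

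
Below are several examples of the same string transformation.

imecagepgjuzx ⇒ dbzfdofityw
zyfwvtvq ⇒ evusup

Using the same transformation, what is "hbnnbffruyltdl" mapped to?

In each case the input is transformed by: delete the first 2 characters, then shift every letter 1 place backward in the alphabet (wrapping around).
Starting from "hbnnbffruyltdl": after the first operation, "nnbffruyltdl"; after the second, "mmaeeqtxksck".

mmaeeqtxksck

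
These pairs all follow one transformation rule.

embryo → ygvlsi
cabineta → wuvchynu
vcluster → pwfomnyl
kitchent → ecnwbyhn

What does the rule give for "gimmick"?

In each case the input is transformed by: shift every letter 6 places backward in the alphabet (wrapping around).
"gimmick" → "acggcwe".

acggcwe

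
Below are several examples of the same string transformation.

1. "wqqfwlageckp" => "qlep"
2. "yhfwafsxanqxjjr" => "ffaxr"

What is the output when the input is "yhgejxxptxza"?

gxta

The pattern: keep one character in every 3, starting at position 3 (positions 3rd, 6th, 9th, ...).
"yhgejxxptxza" → "gxta".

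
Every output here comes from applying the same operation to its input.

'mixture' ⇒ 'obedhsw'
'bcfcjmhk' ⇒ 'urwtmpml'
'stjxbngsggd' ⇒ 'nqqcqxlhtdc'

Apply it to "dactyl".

vidmkn

Looking at the pairs, the operation is to shift every letter 10 places forward in the alphabet (wrapping around), then reverse the string.
On "dactyl": the first step gives "nkmdiv", and the second then gives "vidmkn".
(Check on "mixture": → "wshdebo" → "obedhsw" ✓)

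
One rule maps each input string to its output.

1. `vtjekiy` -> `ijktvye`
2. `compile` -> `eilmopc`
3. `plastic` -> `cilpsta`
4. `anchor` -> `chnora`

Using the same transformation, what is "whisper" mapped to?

The transformation: sort the characters into alphabetical order, then move the first character to the end.
Working it through for "whisper": intermediate "ehiprsw", final "hiprswe".

hiprswe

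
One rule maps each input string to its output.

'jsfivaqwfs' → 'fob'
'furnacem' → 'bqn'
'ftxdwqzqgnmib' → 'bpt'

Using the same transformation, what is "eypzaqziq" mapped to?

aul

Rule — shift every letter 4 places backward in the alphabet (wrapping around), then keep only the first 3 characters.
Working it through for "eypzaqziq": intermediate "aulvwmvem", final "aul".
(Check on "jsfivaqwfs": → "foberwmsbo" → "fob" ✓)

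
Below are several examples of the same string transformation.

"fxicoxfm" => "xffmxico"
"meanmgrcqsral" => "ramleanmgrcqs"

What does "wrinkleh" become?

The rule is to swap the first and last characters, then move the last 3 characters to the front (rotate right by 3).
Working it through for "wrinkleh": intermediate "hrinklew", final "lewhrink".

lewhrink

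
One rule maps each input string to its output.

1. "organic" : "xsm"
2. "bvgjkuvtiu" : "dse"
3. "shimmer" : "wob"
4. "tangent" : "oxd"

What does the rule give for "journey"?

Rule — shift every letter 10 places forward in the alphabet (wrapping around), then keep only the last 3 characters.
On "journey": the first step gives "tyebxoi", and the second then gives "xoi".

xoi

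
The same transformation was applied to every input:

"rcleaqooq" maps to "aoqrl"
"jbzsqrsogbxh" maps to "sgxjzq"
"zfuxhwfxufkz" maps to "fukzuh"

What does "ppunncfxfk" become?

Rule — keep every other character starting from the first (positions 1st, 3rd, 5th, ...), then move the last 3 characters to the front (rotate right by 3).
For "ppunncfxfk" the result is "nffpu".
(Check on "zfuxhwfxufkz": → "zuhfuk" → "fukzuh" ✓)

nffpu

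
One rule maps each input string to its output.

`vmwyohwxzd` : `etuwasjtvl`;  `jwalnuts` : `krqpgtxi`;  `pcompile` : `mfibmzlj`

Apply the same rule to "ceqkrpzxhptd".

wuemqazbnhom

Each output is the input with this applied: shift every letter 3 places backward in the alphabet (wrapping around), then swap the front and back halves of the string.
For "ceqkrpzxhptd", step one produces "zbnhomwuemqa"; step two turns that into "wuemqazbnhom".
(Check on "pcompile": → "mzljmfib" → "mfibmzlj" ✓)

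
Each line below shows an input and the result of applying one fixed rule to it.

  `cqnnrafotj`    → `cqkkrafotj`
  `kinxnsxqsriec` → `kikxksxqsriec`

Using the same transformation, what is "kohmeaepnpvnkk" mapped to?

Rule — replace every "n" with "k".
"kohmeaepnpvnkk" → "kohmeaepkpvkkk".

kohmeaepkpvkkk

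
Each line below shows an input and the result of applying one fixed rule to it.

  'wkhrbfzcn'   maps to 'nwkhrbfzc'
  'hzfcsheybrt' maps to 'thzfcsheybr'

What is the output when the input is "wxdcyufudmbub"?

bwxdcyufudmbu

The transformation: move the last character to the front.
"wxdcyufudmbub" → "bwxdcyufudmbu".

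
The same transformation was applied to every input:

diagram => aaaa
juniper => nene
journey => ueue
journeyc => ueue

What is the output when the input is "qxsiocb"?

The transformation: keep one character in every 3, starting at position 3 (positions 3rd, 6th, 9th, ...), then write the whole string twice.
Starting from "qxsiocb": after the first operation, "sc"; after the second, "scsc".

scsc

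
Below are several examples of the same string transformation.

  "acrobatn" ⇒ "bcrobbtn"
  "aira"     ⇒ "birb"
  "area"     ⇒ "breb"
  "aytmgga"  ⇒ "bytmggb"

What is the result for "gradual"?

The transformation: replace every "a" with "b".
So "gradual" becomes "grbdubl".

grbdubl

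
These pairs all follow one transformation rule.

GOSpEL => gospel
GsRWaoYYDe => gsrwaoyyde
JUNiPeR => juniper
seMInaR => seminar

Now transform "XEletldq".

The pattern: convert every letter to lowercase.
Doing the same to "XEletldq": "xeletldq".

xeletldq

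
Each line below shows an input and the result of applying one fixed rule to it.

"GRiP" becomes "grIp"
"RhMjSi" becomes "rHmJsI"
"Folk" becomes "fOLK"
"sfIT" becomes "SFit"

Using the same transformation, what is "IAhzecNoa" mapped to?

iaHZECnOA

The pattern: flip the case of every letter.
So "IAhzecNoa" becomes "iaHZECnOA".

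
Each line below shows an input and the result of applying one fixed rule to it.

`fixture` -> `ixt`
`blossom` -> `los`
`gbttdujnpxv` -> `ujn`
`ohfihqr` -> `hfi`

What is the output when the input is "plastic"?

las

Each output is the input with this applied: move the last 3 characters to the front (rotate right by 3), then keep only the last 3 characters.
Applying that to "plastic" gives "las".
(Check on "gbttdujnpxv": → "pxvgbttdujn" → "ujn" ✓)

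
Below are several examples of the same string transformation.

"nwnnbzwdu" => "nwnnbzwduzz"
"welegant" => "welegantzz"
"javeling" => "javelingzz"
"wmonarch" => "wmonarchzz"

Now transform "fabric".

Each output is the input with this applied: append "zz".
"fabric" → "fabriczz".

fabriczz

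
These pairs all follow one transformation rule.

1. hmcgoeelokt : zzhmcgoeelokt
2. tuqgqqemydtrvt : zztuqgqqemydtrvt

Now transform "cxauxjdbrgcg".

zzcxauxjdbrgcg

Looking at the pairs, the operation is to prepend "zz".
"cxauxjdbrgcg" → "zzcxauxjdbrgcg".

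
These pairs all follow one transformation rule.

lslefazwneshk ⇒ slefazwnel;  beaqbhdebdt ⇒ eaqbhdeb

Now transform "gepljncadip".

epljncag

Looking at the pairs, the operation is to delete the last 3 characters, then move the first character to the end.
"gepljncadip" → "epljncag".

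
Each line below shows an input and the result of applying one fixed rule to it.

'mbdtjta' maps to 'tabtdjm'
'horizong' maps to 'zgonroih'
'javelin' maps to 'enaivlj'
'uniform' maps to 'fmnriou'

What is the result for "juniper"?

In each case the input is transformed by: take characters alternately from the front and the back (1st, last, 2nd, 2nd-last, ...), then swap the first and last characters.
For "juniper", step one produces "jruenpi"; step two turns that into "iruenpj".

iruenpj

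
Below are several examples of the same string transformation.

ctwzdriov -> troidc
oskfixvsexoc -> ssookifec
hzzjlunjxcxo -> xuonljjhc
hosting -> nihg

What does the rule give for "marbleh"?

The pattern: sort the characters into reverse alphabetical order, then delete the first 3 characters.
"marbleh" → "rmlheba" → "heba".
(Check on "ctwzdriov": → "zwvtroidc" → "troidc" ✓)

heba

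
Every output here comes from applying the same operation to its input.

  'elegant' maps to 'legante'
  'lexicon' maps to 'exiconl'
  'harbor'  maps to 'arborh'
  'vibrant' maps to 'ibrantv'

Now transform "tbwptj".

Each output is the input with this applied: move the first character to the end.
Doing the same to "tbwptj": "bwptjt".

bwptjt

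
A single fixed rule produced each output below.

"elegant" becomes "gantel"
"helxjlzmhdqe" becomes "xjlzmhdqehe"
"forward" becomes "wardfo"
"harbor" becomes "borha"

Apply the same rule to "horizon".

izonho

What's happening: move the first 3 characters to the end (rotate left by 3), then delete the last character.
Working it through for "horizon": intermediate "izonhor", final "izonho".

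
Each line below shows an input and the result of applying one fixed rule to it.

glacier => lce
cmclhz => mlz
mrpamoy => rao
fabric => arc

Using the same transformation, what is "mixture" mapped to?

itr

The pattern: keep every other character starting from the second (positions 2nd, 4th, 6th, ...).
So "mixture" becomes "itr".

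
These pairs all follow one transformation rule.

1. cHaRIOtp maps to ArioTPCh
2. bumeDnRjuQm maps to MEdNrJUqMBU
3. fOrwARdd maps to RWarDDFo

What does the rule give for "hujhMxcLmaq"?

What's happening: move the first 2 characters to the end (rotate left by 2), then flip the case of every letter.
Doing the same to "hujhMxcLmaq": "JHmXClMAQHU".

JHmXClMAQHU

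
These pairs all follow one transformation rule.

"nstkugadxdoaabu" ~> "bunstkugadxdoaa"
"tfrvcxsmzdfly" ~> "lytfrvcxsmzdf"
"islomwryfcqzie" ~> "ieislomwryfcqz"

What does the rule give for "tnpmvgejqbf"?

Looking at the pairs, the operation is to move the last 2 characters to the front (rotate right by 2).
On "tnpmvgejqbf" that produces "bftnpmvgejq".

bftnpmvgejq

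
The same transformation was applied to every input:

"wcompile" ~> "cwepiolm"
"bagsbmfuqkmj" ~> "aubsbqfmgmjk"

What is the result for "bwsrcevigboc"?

bwbvcscreogi

Each output is the input with this applied: sort the characters into alphabetical order, then take characters alternately from the front and the back (1st, last, 2nd, 2nd-last, ...).
Applying that to "bwsrcevigboc" gives "bwbvcscreogi".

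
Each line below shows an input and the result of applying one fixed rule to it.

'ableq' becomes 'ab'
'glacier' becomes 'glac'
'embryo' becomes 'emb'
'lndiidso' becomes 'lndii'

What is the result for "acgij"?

ac

In each case the input is transformed by: delete the last 3 characters.
On "acgij" that produces "ac".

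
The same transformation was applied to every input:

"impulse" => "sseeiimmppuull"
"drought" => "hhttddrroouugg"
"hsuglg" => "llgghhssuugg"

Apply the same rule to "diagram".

Each output is the input with this applied: move the last 2 characters to the front (rotate right by 2), then double every character.
Applying both steps to "diagram": "amdiagr", then "aammddiiaaggrr".

aammddiiaaggrr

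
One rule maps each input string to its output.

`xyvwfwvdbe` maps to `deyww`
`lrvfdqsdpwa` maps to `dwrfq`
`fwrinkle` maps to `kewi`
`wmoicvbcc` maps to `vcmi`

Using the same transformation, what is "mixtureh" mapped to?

rhit

In each case the input is transformed by: keep every other character starting from the second (positions 2nd, 4th, 6th, ...), then move the last 2 characters to the front (rotate right by 2).
Applying that to "mixtureh" gives "rhit".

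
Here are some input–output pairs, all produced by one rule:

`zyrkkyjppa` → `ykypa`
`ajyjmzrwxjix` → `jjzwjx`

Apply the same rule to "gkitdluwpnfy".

In each case the input is transformed by: keep every other character starting from the second (positions 2nd, 4th, 6th, ...).
For "gkitdluwpnfy" the result is "ktlwny".

ktlwny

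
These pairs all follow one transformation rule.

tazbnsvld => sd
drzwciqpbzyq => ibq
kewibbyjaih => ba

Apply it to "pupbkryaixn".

ri

The transformation: keep one character in every 3, starting at position 3 (positions 3rd, 6th, 9th, ...), then delete the first character.
"pupbkryaixn" → "pri" → "ri".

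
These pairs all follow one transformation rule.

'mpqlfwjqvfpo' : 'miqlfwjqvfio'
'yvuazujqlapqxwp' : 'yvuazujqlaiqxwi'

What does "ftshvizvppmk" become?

The rule is to replace every "p" with "i".
So "ftshvizvppmk" becomes "ftshvizviimk".

ftshvizviimk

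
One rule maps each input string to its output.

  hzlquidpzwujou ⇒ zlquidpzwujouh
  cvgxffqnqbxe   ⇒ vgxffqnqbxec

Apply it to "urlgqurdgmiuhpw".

rlgqurdgmiuhpwu

What's happening: move the first character to the end.
Doing the same to "urlgqurdgmiuhpw": "rlgqurdgmiuhpwu".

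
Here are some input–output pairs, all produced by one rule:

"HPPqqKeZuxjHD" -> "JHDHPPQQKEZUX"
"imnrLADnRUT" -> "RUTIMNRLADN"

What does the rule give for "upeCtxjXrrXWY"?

XWYUPECTXJXRR

What's happening: move the last 3 characters to the front (rotate right by 3), then convert every letter to uppercase.
On "upeCtxjXrrXWY": the first step gives "XWYupeCtxjXrr", and the second then gives "XWYUPECTXJXRR".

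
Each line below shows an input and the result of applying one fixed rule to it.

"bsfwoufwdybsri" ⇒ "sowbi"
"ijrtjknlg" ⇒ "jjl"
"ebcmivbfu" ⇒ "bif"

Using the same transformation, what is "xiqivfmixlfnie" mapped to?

The pattern: keep one character in every 3, starting at position 2 (positions 2nd, 5th, 8th, ...).
Doing the same to "xiqivfmixlfnie": "ivife".

ivife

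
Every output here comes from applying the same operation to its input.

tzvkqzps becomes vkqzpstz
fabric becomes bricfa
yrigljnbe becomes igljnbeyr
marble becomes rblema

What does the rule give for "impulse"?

In each case the input is transformed by: move the first 2 characters to the end (rotate left by 2).
"impulse" → "pulseim".

pulseim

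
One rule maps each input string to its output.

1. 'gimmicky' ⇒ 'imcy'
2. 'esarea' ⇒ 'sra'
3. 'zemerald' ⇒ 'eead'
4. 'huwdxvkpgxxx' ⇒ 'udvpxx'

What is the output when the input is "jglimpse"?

gipe

In each case the input is transformed by: keep every other character starting from the second (positions 2nd, 4th, 6th, ...).
"jglimpse" → "gipe".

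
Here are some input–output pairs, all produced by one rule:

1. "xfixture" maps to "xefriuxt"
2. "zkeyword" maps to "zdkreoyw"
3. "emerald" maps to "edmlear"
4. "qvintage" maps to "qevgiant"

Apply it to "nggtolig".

In each case the input is transformed by: take characters alternately from the front and the back (1st, last, 2nd, 2nd-last, ...).
So "nggtolig" becomes "nggiglto".

nggiglto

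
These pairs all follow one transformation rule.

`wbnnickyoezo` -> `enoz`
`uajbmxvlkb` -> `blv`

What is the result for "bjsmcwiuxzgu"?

gmuz

The rule is to sort the characters into alphabetical order, then keep one character in every 3, starting at position 3 (positions 3rd, 6th, 9th, ...).
On "bjsmcwiuxzgu": the first step gives "bcgijmsuuwxz", and the second then gives "gmuz".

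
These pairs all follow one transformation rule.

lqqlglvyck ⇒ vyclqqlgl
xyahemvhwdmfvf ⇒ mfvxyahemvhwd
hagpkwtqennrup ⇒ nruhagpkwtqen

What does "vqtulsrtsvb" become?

Each output is the input with this applied: delete the last character, then move the last 3 characters to the front (rotate right by 3).
Working it through for "vqtulsrtsvb": intermediate "vqtulsrtsv", final "tsvvqtulsr".

tsvvqtulsr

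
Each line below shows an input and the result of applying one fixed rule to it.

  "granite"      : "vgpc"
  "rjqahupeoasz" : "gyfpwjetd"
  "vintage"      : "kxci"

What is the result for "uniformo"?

Rule — delete the last 3 characters, then shift every letter 11 places backward in the alphabet (wrapping around).
On "uniformo": the first step gives "unifo", and the second then gives "jcxud".

jcxud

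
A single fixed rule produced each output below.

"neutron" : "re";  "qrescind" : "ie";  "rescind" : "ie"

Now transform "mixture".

Rule — reverse the string, then keep one character in every 3, starting at position 3 (positions 3rd, 6th, 9th, ...).
Applying both steps to "mixture": "erutxim", then "ui".
(Check on "rescind": → "dnicser" → "ie" ✓)

ui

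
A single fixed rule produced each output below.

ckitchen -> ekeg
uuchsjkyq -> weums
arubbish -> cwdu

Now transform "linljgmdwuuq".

The transformation: keep every other character starting from the first (positions 1st, 3rd, 5th, ...), then shift every letter 2 places forward in the alphabet (wrapping around).
On "linljgmdwuuq": the first step gives "lnjmwu", and the second then gives "nployw".

nployw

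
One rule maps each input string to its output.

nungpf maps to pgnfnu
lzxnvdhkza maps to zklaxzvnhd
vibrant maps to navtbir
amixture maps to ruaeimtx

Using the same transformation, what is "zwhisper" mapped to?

epzrhwsi

Looking at the pairs, the operation is to move the last 3 characters to the front (rotate right by 3), then swap each adjacent pair of characters (1↔2, 3↔4, ...).
On "zwhisper" that produces "epzrhwsi".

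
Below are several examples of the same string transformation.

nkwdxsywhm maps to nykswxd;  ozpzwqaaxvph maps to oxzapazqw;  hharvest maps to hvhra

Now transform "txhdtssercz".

Each output is the input with this applied: delete the last 3 characters, then take characters alternately from the front and the back (1st, last, 2nd, 2nd-last, ...).
Working it through for "txhdtssercz": intermediate "txhdtsse", final "texshsdt".

texshsdt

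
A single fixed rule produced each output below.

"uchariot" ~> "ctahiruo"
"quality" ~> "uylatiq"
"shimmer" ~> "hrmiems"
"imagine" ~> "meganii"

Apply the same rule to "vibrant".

itrbnav

Each output is the input with this applied: swap the first and last characters, then swap each adjacent pair of characters (1↔2, 3↔4, ...).
"vibrant" → "tibranv" → "itrbnav".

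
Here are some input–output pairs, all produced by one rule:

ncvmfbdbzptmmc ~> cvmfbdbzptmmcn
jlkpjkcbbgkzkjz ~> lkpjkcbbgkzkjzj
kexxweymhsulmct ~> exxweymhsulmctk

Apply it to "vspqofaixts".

The pattern: move the first character to the end.
"vspqofaixts" → "spqofaixtsv".

spqofaixtsv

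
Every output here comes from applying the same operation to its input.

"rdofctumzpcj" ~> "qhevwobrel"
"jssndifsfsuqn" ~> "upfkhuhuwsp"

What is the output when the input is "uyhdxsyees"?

jfzuaggu

Rule — delete the first 2 characters, then shift every letter 2 places forward in the alphabet (wrapping around).
Starting from "uyhdxsyees": after the first operation, "hdxsyees"; after the second, "jfzuaggu".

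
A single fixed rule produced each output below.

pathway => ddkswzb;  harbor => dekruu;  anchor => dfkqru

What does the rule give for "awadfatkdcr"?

Rule — sort the characters into alphabetical order, then shift every letter 3 places forward in the alphabet (wrapping around).
Applying both steps to "awadfatkdcr": "aaacddfkrtw", then "dddfgginuwz".
(Check on "harbor": → "abhorr" → "dekruu" ✓)

dddfgginuwz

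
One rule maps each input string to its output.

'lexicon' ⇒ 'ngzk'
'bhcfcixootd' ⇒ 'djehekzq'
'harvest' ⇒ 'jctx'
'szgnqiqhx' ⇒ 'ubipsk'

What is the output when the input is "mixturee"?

okzvw

The rule is to delete the last 3 characters, then shift every letter 2 places forward in the alphabet (wrapping around).
Starting from "mixturee": after the first operation, "mixtu"; after the second, "okzvw".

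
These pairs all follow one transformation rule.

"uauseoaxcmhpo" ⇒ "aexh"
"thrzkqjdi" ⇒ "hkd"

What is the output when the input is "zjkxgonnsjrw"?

Rule — keep one character in every 3, starting at position 2 (positions 2nd, 5th, 8th, ...).
For "zjkxgonnsjrw" the result is "jgnr".

jgnr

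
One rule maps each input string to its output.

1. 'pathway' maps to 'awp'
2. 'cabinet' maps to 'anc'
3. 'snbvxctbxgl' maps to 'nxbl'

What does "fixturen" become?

iun

Each output is the input with this applied: move the first character to the end, then keep one character in every 3, starting at position 1 (positions 1st, 4th, 7th, ...).
For "fixturen", step one produces "ixturenf"; step two turns that into "iun".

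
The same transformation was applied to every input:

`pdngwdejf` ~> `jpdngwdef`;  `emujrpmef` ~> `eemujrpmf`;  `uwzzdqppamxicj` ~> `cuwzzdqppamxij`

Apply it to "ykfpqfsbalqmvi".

vykfpqfsbalqmi

The transformation: move the last character to the front, then swap the first and last characters.
Applying both steps to "ykfpqfsbalqmvi": "iykfpqfsbalqmv", then "vykfpqfsbalqmi".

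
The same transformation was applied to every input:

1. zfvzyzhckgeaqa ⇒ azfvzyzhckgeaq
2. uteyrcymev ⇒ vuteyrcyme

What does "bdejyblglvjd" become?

The rule is to move the last character to the front.
Doing the same to "bdejyblglvjd": "dbdejyblglvj".

dbdejyblglvj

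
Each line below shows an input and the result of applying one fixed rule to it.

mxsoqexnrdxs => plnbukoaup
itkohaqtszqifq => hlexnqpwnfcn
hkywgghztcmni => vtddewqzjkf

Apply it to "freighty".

The pattern: delete the first 2 characters, then shift every letter 3 places backward in the alphabet (wrapping around).
"freighty" → "bfdeqv".

bfdeqv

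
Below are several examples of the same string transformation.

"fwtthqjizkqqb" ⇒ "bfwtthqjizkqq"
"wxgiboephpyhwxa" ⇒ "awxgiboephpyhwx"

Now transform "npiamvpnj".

What's happening: move the last character to the front.
Applying that to "npiamvpnj" gives "jnpiamvpn".

jnpiamvpn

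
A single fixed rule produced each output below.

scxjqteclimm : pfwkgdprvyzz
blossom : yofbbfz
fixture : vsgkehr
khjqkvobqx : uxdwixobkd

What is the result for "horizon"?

buvebma

What's happening: swap each adjacent pair of characters (1↔2, 3↔4, ...), then shift every letter 13 places forward in the alphabet (wrapping around) — i.e. ROT13.
For "horizon", step one produces "ohirozn"; step two turns that into "buvebma".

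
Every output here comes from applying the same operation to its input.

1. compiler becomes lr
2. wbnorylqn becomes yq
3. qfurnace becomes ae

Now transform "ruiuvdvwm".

The transformation: keep every other character starting from the second (positions 2nd, 4th, 6th, ...), then keep only the last 2 characters.
Starting from "ruiuvdvwm": after the first operation, "uudw"; after the second, "dw".

dw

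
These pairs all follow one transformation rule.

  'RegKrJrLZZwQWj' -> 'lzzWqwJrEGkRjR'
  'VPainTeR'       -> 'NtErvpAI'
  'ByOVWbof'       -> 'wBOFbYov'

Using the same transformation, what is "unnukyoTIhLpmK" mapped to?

The pattern: flip the case of every letter, then swap the front and back halves of the string.
Starting from "unnukyoTIhLpmK": after the first operation, "UNNUKYOtiHlPMk"; after the second, "tiHlPMkUNNUKYO".

tiHlPMkUNNUKYO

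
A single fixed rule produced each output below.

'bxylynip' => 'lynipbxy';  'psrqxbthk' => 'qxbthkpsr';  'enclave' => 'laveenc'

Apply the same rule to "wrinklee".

In each case the input is transformed by: move the first 3 characters to the end (rotate left by 3).
"wrinklee" → "nkleewri".

nkleewri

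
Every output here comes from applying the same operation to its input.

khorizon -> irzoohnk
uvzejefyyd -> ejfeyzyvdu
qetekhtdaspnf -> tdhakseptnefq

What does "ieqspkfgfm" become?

kpfsgqfemi

In each case the input is transformed by: take characters alternately from the front and the back (1st, last, 2nd, 2nd-last, ...), then reverse the string.
"ieqspkfgfm" → "imefqgsfpk" → "kpfsgqfemi".
(Check on "uvzejefyyd": → "udvyzyefje" → "ejfeyzyvdu" ✓)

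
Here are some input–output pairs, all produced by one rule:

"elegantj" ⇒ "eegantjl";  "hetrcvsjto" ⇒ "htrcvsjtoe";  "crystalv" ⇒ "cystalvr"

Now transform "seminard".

The transformation: move the first character to the end, then swap the first and last characters.
Applying both steps to "seminard": "eminards", then "sminarde".

sminarde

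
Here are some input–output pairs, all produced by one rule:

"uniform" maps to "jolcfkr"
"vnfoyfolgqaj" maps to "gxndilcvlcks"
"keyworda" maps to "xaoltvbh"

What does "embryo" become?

What's happening: reverse the string, then shift every letter 3 places backward in the alphabet (wrapping around).
For "embryo", step one produces "oyrbme"; step two turns that into "lvoyjb".

lvoyjb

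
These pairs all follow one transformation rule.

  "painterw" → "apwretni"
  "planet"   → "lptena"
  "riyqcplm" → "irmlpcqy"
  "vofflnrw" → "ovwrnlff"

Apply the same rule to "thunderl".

htlrednu

Each output is the input with this applied: reverse the string, then move the last 2 characters to the front (rotate right by 2).
For "thunderl", step one produces "lrednuht"; step two turns that into "htlrednu".
(Check on "riyqcplm": → "mlpcqyir" → "irmlpcqy" ✓)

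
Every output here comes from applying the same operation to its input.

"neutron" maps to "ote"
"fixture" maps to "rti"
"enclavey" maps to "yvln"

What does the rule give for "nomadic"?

iao

In each case the input is transformed by: keep every other character starting from the second (positions 2nd, 4th, 6th, ...), then reverse the string.
Starting from "nomadic": after the first operation, "oai"; after the second, "iao".
(Check on "fixture": → "itr" → "rti" ✓)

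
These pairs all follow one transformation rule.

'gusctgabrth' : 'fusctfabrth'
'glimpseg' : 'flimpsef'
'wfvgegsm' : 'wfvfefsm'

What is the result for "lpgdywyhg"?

Each output is the input with this applied: replace every "g" with "f".
"lpgdywyhg" → "lpfdywyhf".

lpfdywyhf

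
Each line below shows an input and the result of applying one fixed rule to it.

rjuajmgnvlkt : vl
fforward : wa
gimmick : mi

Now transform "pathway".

hw

The transformation: move the last 2 characters to the front (rotate right by 2), then keep only the last 2 characters.
For "pathway", step one produces "aypathw"; step two turns that into "hw".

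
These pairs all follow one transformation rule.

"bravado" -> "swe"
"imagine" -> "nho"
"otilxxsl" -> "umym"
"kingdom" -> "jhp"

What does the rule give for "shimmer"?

The transformation: shift every letter 1 place forward in the alphabet (wrapping around), then keep every other character starting from the second (positions 2nd, 4th, 6th, ...).
On "shimmer": the first step gives "tijnnfs", and the second then gives "inf".

inf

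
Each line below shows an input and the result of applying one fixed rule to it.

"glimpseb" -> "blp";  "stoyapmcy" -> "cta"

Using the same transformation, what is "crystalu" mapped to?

The transformation: keep one character in every 3, starting at position 2 (positions 2nd, 5th, 8th, ...), then move the last character to the front.
Starting from "crystalu": after the first operation, "rtu"; after the second, "urt".

urt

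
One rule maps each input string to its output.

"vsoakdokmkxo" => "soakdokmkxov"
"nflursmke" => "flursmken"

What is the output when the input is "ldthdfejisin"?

dthdfejisinl

The pattern: move the first character to the end.
For "ldthdfejisin" the result is "dthdfejisinl".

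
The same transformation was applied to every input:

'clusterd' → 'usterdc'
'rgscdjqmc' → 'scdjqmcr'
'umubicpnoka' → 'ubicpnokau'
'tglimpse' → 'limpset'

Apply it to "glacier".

What's happening: move the first 2 characters to the end (rotate left by 2), then delete the last character.
Starting from "glacier": after the first operation, "aciergl"; after the second, "acierg".

acierg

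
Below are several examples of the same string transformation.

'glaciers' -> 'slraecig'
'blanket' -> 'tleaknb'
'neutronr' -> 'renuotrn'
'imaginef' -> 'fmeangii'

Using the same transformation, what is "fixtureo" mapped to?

The transformation: take characters alternately from the front and the back (1st, last, 2nd, 2nd-last, ...), then move the first character to the end.
Working it through for "fixtureo": intermediate "foiexrtu", final "oiexrtuf".
(Check on "glaciers": → "gslraeci" → "slraecig" ✓)

oiexrtuf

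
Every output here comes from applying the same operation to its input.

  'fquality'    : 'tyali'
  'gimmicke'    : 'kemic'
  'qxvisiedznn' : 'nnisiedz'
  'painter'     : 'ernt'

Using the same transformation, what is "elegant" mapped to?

ntga

Looking at the pairs, the operation is to delete the first 3 characters, then move the last 2 characters to the front (rotate right by 2).
On "elegant": the first step gives "gant", and the second then gives "ntga".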